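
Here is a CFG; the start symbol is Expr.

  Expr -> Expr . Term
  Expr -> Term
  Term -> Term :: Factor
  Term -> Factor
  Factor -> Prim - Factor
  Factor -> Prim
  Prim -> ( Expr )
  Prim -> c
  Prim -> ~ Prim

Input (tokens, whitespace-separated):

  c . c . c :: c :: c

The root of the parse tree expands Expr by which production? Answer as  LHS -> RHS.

[Expr [Expr [Expr [Term [Factor [Prim c]]]] . [Term [Factor [Prim c]]]] . [Term [Term [Term [Factor [Prim c]]] :: [Factor [Prim c]]] :: [Factor [Prim c]]]]

Expr -> Expr . Term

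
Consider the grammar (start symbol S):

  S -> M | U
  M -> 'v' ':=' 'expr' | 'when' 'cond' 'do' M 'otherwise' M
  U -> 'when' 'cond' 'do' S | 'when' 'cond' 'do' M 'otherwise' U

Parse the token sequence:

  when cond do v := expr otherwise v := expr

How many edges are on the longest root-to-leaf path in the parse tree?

3

[S [M when cond do [M v := expr] otherwise [M v := expr]]]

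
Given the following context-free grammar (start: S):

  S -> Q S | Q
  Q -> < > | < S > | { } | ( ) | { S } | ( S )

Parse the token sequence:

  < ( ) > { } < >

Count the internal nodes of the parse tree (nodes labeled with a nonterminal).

[S [Q < [S [Q ( )]] >] [S [Q { }] [S [Q < >]]]]

8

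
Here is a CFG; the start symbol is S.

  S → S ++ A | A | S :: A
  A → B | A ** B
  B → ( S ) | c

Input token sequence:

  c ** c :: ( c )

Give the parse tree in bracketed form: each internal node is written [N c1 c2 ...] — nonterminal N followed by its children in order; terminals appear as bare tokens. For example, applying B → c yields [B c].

S
S :: A
A :: A
A ** B :: A
B ** B :: A
c ** B :: A
c ** c :: A
c ** c :: B
c ** c :: ( S )
c ** c :: ( A )
c ** c :: ( B )
c ** c :: ( c )

[S [S [A [A [B c]] ** [B c]]] :: [A [B ( [S [A [B c]]] )]]]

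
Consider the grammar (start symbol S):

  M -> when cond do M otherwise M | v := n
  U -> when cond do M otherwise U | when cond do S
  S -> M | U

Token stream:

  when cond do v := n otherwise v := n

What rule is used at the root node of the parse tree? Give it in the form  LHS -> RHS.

S -> M

[S [M when cond do [M v := n] otherwise [M v := n]]]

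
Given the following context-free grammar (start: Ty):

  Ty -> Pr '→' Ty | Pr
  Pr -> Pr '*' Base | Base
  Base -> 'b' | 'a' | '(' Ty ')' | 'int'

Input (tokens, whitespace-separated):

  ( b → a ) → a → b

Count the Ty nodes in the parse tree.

5

[Ty [Pr [Base ( [Ty [Pr [Base b]] → [Ty [Pr [Base a]]]] )]] → [Ty [Pr [Base a]] → [Ty [Pr [Base b]]]]]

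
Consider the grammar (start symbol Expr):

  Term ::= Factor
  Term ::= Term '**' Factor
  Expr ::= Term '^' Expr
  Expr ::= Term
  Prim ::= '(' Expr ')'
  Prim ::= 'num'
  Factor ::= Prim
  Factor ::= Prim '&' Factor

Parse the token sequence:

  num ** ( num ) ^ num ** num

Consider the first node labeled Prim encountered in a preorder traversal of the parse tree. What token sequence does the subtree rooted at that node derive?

num

[Expr [Term [Term [Factor [Prim num]]] ** [Factor [Prim ( [Expr [Term [Factor [Prim num]]]] )]]] ^ [Expr [Term [Term [Factor [Prim num]]] ** [Factor [Prim num]]]]]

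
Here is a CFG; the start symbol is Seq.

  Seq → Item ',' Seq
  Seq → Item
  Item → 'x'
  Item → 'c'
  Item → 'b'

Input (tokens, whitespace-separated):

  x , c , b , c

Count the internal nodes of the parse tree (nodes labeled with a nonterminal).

[Seq [Item x] , [Seq [Item c] , [Seq [Item b] , [Seq [Item c]]]]]

8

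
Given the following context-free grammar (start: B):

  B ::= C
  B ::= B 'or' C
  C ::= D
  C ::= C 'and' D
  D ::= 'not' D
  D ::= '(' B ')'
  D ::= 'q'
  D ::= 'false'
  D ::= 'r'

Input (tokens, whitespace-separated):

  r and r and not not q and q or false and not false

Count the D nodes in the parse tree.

[B [B [C [C [C [C [D r]] and [D r]] and [D not [D not [D q]]]] and [D q]]] or [C [C [D false]] and [D not [D false]]]]

9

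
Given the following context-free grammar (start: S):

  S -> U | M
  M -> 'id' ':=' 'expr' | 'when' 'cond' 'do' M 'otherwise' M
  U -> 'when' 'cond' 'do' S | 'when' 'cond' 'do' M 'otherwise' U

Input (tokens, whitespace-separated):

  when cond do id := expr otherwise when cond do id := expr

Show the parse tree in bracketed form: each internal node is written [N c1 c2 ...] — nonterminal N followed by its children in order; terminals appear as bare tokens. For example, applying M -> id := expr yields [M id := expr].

[S [U when cond do [M id := expr] otherwise [U when cond do [S [M id := expr]]]]]

S
U
when cond do M otherwise U
when cond do id := expr otherwise U
when cond do id := expr otherwise when cond do S
when cond do id := expr otherwise when cond do M
when cond do id := expr otherwise when cond do id := expr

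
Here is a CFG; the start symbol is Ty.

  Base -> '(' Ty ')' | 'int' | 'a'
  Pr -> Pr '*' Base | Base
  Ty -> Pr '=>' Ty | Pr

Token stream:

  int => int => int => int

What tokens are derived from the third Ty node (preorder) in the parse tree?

int => int

[Ty [Pr [Base int]] => [Ty [Pr [Base int]] => [Ty [Pr [Base int]] => [Ty [Pr [Base int]]]]]]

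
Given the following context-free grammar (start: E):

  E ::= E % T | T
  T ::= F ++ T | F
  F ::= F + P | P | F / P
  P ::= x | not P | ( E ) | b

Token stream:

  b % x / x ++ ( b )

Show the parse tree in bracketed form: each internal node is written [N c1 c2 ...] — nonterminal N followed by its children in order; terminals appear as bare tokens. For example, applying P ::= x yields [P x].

E
E % T
T % T
F % T
P % T
b % T
b % F ++ T
b % F / P ++ T
b % P / P ++ T
b % x / P ++ T
b % x / x ++ T
b % x / x ++ F
b % x / x ++ P
b % x / x ++ ( E )
b % x / x ++ ( T )
b % x / x ++ ( F )
b % x / x ++ ( P )
b % x / x ++ ( b )

[E [E [T [F [P b]]]] % [T [F [F [P x]] / [P x]] ++ [T [F [P ( [E [T [F [P b]]]] )]]]]]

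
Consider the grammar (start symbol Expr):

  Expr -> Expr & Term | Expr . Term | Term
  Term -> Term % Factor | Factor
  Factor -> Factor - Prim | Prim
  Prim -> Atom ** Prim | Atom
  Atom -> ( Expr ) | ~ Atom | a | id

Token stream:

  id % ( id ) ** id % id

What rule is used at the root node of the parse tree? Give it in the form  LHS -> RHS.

Expr -> Term

[Expr [Term [Term [Term [Factor [Prim [Atom id]]]] % [Factor [Prim [Atom ( [Expr [Term [Factor [Prim [Atom id]]]]] )] ** [Prim [Atom id]]]]] % [Factor [Prim [Atom id]]]]]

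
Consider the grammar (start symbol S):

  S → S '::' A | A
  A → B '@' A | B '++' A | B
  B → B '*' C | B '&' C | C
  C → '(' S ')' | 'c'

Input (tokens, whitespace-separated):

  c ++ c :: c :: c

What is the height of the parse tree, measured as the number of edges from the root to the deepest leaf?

7

[S [S [S [A [B [C c]] ++ [A [B [C c]]]]] :: [A [B [C c]]]] :: [A [B [C c]]]]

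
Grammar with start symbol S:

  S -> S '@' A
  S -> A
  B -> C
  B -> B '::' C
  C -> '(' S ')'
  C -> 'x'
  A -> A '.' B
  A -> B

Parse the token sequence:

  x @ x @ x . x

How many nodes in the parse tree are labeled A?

[S [S [S [A [B [C x]]]] @ [A [B [C x]]]] @ [A [A [B [C x]]] . [B [C x]]]]

4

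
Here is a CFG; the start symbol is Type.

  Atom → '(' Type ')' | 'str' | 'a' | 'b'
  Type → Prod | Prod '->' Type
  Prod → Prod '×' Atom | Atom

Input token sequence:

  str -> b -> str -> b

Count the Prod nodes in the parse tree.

4

[Type [Prod [Atom str]] -> [Type [Prod [Atom b]] -> [Type [Prod [Atom str]] -> [Type [Prod [Atom b]]]]]]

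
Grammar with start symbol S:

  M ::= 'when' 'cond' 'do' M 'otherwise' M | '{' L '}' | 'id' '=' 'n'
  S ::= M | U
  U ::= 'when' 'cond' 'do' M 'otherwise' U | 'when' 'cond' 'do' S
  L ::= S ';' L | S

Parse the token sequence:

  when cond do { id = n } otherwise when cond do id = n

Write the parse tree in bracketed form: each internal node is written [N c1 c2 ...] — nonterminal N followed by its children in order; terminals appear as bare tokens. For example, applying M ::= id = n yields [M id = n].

[S [U when cond do [M { [L [S [M id = n]]] }] otherwise [U when cond do [S [M id = n]]]]]

S
U
when cond do M otherwise U
when cond do { L } otherwise U
when cond do { S } otherwise U
when cond do { M } otherwise U
when cond do { id = n } otherwise U
when cond do { id = n } otherwise when cond do S
when cond do { id = n } otherwise when cond do M
when cond do { id = n } otherwise when cond do id = n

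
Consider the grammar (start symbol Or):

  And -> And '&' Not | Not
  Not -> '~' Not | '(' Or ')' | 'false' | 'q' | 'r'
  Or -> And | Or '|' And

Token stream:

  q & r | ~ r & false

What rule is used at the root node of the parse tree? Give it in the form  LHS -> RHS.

[Or [Or [And [And [Not q]] & [Not r]]] | [And [And [Not ~ [Not r]]] & [Not false]]]

Or -> Or '|' And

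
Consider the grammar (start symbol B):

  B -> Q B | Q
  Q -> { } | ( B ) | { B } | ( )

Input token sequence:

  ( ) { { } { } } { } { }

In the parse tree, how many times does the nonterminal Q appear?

6

[B [Q ( )] [B [Q { [B [Q { }] [B [Q { }]]] }] [B [Q { }] [B [Q { }]]]]]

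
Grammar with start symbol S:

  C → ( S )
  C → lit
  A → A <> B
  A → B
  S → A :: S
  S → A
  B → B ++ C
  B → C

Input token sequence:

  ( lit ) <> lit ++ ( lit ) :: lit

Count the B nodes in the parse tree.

[S [A [A [B [C ( [S [A [B [C lit]]]] )]]] <> [B [B [C lit]] ++ [C ( [S [A [B [C lit]]]] )]]] :: [S [A [B [C lit]]]]]

6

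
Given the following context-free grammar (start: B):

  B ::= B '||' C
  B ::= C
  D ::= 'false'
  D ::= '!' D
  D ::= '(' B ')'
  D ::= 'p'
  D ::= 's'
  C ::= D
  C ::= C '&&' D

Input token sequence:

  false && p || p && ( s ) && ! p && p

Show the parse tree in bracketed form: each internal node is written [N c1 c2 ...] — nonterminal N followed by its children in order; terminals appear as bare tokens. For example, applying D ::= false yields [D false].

[B [B [C [C [D false]] && [D p]]] || [C [C [C [C [D p]] && [D ( [B [C [D s]]] )]] && [D ! [D p]]] && [D p]]]

B
B || C
C || C
C && D || C
D && D || C
false && D || C
false && p || C
false && p || C && D
false && p || C && D && D
false && p || C && D && D && D
false && p || D && D && D && D
false && p || p && D && D && D
false && p || p && ( B ) && D && D
false && p || p && ( C ) && D && D
false && p || p && ( D ) && D && D
false && p || p && ( s ) && D && D
false && p || p && ( s ) && ! D && D
false && p || p && ( s ) && ! p && D
false && p || p && ( s ) && ! p && p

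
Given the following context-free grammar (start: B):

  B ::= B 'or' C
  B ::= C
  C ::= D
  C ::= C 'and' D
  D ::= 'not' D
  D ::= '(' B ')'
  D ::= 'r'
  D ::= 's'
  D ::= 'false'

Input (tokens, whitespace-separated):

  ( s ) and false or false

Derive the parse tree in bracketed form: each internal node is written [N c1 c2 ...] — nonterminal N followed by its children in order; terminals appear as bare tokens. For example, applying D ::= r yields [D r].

[B [B [C [C [D ( [B [C [D s]]] )]] and [D false]]] or [C [D false]]]

B
B or C
C or C
C and D or C
D and D or C
( B ) and D or C
( C ) and D or C
( D ) and D or C
( s ) and D or C
( s ) and false or C
( s ) and false or D
( s ) and false or false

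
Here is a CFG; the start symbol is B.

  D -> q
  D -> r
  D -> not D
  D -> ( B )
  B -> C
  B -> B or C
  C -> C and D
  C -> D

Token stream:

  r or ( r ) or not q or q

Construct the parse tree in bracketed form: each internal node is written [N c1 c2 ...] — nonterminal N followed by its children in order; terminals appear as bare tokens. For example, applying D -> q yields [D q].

B
B or C
B or C or C
B or C or C or C
C or C or C or C
D or C or C or C
r or C or C or C
r or D or C or C
r or ( B ) or C or C
r or ( C ) or C or C
r or ( D ) or C or C
r or ( r ) or C or C
r or ( r ) or D or C
r or ( r ) or not D or C
r or ( r ) or not q or C
r or ( r ) or not q or D
r or ( r ) or not q or q

[B [B [B [B [C [D r]]] or [C [D ( [B [C [D r]]] )]]] or [C [D not [D q]]]] or [C [D q]]]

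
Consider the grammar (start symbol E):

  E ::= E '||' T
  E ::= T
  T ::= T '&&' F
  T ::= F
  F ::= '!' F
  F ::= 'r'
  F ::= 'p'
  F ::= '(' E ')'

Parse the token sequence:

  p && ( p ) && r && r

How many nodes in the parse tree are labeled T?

[E [T [T [T [T [F p]] && [F ( [E [T [F p]]] )]] && [F r]] && [F r]]]

5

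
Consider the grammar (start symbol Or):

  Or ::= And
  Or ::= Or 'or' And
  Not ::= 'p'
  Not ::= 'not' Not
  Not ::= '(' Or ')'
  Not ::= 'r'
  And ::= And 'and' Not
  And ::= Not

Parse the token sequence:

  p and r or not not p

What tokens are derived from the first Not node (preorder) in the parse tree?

[Or [Or [And [And [Not p]] and [Not r]]] or [And [Not not [Not not [Not p]]]]]

p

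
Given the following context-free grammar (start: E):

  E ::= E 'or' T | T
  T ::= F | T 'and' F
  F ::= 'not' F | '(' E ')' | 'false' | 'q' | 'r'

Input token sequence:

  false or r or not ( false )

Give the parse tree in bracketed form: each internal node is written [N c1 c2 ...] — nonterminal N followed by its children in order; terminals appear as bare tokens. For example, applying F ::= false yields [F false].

E
E or T
E or T or T
T or T or T
F or T or T
false or T or T
false or F or T
false or r or T
false or r or F
false or r or not F
false or r or not ( E )
false or r or not ( T )
false or r or not ( F )
false or r or not ( false )

[E [E [E [T [F false]]] or [T [F r]]] or [T [F not [F ( [E [T [F false]]] )]]]]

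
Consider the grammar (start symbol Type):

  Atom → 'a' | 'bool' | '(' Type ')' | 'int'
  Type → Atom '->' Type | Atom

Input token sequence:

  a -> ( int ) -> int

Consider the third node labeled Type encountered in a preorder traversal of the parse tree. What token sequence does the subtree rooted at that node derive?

[Type [Atom a] -> [Type [Atom ( [Type [Atom int]] )] -> [Type [Atom int]]]]

int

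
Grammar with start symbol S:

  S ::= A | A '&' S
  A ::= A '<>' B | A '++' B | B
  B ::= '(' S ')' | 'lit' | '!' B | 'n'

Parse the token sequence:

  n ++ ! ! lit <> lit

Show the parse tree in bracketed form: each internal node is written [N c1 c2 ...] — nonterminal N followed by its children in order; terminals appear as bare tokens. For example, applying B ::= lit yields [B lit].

S
A
A <> B
A ++ B <> B
B ++ B <> B
n ++ B <> B
n ++ ! B <> B
n ++ ! ! B <> B
n ++ ! ! lit <> B
n ++ ! ! lit <> lit

[S [A [A [A [B n]] ++ [B ! [B ! [B lit]]]] <> [B lit]]]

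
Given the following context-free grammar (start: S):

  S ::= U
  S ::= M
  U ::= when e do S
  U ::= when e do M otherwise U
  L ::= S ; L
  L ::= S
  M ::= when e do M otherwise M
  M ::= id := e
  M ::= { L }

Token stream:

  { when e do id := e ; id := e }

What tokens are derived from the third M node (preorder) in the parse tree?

id := e

[S [M { [L [S [U when e do [S [M id := e]]]] ; [L [S [M id := e]]]] }]]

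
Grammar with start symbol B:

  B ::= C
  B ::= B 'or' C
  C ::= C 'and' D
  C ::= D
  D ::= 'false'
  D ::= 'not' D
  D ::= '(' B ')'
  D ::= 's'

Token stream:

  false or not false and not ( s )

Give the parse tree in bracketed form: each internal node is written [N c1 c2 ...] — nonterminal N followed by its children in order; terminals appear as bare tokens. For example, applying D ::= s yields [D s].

[B [B [C [D false]]] or [C [C [D not [D false]]] and [D not [D ( [B [C [D s]]] )]]]]

B
B or C
C or C
D or C
false or C
false or C and D
false or D and D
false or not D and D
false or not false and D
false or not false and not D
false or not false and not ( B )
false or not false and not ( C )
false or not false and not ( D )
false or not false and not ( s )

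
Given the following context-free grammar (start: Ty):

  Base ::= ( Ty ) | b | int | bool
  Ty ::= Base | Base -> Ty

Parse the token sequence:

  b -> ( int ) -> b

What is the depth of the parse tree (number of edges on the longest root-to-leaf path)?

5

[Ty [Base b] -> [Ty [Base ( [Ty [Base int]] )] -> [Ty [Base b]]]]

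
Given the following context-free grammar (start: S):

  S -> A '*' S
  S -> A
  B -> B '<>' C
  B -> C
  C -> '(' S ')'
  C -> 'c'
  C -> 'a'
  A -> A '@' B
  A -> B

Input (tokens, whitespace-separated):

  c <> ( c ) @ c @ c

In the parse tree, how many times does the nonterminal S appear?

[S [A [A [A [B [B [C c]] <> [C ( [S [A [B [C c]]]] )]]] @ [B [C c]]] @ [B [C c]]]]

2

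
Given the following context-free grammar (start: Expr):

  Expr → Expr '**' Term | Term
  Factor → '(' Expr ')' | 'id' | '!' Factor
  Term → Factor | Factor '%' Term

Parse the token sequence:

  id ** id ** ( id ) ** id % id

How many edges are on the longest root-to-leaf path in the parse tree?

7

[Expr [Expr [Expr [Expr [Term [Factor id]]] ** [Term [Factor id]]] ** [Term [Factor ( [Expr [Term [Factor id]]] )]]] ** [Term [Factor id] % [Term [Factor id]]]]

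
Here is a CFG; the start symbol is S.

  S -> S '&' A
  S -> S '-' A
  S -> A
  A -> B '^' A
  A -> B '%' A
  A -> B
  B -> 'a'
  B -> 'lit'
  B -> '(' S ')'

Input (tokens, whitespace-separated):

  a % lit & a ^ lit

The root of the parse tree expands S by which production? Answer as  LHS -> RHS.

[S [S [A [B a] % [A [B lit]]]] & [A [B a] ^ [A [B lit]]]]

S -> S '&' A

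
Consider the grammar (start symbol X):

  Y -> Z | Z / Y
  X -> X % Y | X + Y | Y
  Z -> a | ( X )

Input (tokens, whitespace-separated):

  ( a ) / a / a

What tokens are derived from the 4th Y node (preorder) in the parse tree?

a

[X [Y [Z ( [X [Y [Z a]]] )] / [Y [Z a] / [Y [Z a]]]]]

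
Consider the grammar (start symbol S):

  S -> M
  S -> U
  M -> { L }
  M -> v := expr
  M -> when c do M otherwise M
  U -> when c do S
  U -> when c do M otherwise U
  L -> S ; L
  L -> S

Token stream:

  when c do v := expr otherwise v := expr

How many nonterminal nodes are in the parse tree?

[S [M when c do [M v := expr] otherwise [M v := expr]]]

4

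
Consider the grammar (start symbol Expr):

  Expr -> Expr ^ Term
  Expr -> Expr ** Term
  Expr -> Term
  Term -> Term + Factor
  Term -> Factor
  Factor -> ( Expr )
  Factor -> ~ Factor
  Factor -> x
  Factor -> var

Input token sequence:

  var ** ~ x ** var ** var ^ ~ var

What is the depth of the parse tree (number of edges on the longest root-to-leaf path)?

[Expr [Expr [Expr [Expr [Expr [Term [Factor var]]] ** [Term [Factor ~ [Factor x]]]] ** [Term [Factor var]]] ** [Term [Factor var]]] ^ [Term [Factor ~ [Factor var]]]]

7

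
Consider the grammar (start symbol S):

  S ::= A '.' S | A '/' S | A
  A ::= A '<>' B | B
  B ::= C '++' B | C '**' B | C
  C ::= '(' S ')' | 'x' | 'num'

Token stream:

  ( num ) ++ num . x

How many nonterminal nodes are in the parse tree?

14

[S [A [B [C ( [S [A [B [C num]]]] )] ++ [B [C num]]]] . [S [A [B [C x]]]]]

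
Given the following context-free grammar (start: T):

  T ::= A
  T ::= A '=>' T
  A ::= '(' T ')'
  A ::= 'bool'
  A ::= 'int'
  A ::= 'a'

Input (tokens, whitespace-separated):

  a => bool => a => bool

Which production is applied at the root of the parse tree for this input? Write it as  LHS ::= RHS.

[T [A a] => [T [A bool] => [T [A a] => [T [A bool]]]]]

T ::= A '=>' T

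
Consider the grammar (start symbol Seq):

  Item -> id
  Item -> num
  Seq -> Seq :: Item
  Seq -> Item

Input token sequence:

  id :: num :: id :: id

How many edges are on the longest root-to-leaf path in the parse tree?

[Seq [Seq [Seq [Seq [Item id]] :: [Item num]] :: [Item id]] :: [Item id]]

5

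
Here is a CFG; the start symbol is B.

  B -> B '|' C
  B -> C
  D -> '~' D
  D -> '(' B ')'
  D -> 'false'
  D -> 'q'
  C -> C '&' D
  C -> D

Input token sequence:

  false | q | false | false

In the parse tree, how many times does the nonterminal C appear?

4

[B [B [B [B [C [D false]]] | [C [D q]]] | [C [D false]]] | [C [D false]]]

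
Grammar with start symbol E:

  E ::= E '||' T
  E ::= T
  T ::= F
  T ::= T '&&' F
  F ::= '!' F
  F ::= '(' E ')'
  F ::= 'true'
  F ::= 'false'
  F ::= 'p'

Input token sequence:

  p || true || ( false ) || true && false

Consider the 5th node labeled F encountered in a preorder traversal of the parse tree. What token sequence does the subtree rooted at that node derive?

true

[E [E [E [E [T [F p]]] || [T [F true]]] || [T [F ( [E [T [F false]]] )]]] || [T [T [F true]] && [F false]]]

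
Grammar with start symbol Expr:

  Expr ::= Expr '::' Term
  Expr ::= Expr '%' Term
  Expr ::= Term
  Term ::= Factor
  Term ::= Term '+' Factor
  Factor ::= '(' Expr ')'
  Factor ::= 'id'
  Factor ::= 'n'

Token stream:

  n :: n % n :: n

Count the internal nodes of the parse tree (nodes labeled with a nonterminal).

[Expr [Expr [Expr [Expr [Term [Factor n]]] :: [Term [Factor n]]] % [Term [Factor n]]] :: [Term [Factor n]]]

12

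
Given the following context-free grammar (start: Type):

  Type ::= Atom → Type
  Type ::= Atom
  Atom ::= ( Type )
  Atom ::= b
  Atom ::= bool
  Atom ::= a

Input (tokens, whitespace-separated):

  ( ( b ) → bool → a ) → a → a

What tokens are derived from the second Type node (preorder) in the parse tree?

[Type [Atom ( [Type [Atom ( [Type [Atom b]] )] → [Type [Atom bool] → [Type [Atom a]]]] )] → [Type [Atom a] → [Type [Atom a]]]]

( b ) → bool → a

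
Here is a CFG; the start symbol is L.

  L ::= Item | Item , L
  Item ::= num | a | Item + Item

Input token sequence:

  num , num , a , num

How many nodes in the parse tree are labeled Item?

4

[L [Item num] , [L [Item num] , [L [Item a] , [L [Item num]]]]]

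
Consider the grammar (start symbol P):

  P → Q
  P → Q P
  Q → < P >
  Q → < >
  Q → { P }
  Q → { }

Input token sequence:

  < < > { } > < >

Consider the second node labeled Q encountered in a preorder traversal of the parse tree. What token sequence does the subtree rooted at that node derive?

< >

[P [Q < [P [Q < >] [P [Q { }]]] >] [P [Q < >]]]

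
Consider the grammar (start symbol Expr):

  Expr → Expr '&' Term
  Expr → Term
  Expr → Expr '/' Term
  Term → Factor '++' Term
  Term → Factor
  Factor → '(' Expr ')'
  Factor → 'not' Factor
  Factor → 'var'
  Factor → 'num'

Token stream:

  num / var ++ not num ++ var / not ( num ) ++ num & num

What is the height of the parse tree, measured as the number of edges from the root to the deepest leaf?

8

[Expr [Expr [Expr [Expr [Term [Factor num]]] / [Term [Factor var] ++ [Term [Factor not [Factor num]] ++ [Term [Factor var]]]]] / [Term [Factor not [Factor ( [Expr [Term [Factor num]]] )]] ++ [Term [Factor num]]]] & [Term [Factor num]]]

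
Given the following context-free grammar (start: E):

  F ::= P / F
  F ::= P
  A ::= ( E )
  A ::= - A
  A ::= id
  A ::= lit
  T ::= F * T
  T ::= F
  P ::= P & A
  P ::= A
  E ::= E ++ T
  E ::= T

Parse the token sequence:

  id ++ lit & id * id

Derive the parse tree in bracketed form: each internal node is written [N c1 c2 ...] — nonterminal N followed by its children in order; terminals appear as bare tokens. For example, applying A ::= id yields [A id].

[E [E [T [F [P [A id]]]]] ++ [T [F [P [P [A lit]] & [A id]]] * [T [F [P [A id]]]]]]

E
E ++ T
T ++ T
F ++ T
P ++ T
A ++ T
id ++ T
id ++ F * T
id ++ P * T
id ++ P & A * T
id ++ A & A * T
id ++ lit & A * T
id ++ lit & id * T
id ++ lit & id * F
id ++ lit & id * P
id ++ lit & id * A
id ++ lit & id * id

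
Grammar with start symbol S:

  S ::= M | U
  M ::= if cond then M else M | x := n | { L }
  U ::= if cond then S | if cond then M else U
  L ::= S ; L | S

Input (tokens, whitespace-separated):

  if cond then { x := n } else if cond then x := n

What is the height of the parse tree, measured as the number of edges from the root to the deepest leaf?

[S [U if cond then [M { [L [S [M x := n]]] }] else [U if cond then [S [M x := n]]]]]

6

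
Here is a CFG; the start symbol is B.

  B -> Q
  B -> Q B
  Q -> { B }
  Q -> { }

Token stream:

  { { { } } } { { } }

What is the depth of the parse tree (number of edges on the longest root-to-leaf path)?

6

[B [Q { [B [Q { [B [Q { }]] }]] }] [B [Q { [B [Q { }]] }]]]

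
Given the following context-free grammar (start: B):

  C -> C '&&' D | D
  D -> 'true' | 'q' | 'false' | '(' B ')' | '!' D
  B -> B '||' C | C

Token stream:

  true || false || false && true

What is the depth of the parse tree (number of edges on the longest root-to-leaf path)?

[B [B [B [C [D true]]] || [C [D false]]] || [C [C [D false]] && [D true]]]

5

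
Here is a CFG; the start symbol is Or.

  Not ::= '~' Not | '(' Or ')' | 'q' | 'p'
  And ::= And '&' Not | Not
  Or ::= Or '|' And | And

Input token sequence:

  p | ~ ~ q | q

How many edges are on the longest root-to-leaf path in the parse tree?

[Or [Or [Or [And [Not p]]] | [And [Not ~ [Not ~ [Not q]]]]] | [And [Not q]]]

6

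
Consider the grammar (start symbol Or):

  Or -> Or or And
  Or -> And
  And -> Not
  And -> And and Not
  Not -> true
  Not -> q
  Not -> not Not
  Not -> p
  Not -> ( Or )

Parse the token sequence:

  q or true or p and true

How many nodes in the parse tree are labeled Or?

[Or [Or [Or [And [Not q]]] or [And [Not true]]] or [And [And [Not p]] and [Not true]]]

3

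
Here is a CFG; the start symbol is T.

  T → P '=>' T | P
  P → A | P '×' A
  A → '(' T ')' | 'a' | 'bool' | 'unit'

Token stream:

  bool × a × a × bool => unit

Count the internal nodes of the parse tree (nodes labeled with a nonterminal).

12

[T [P [P [P [P [A bool]] × [A a]] × [A a]] × [A bool]] => [T [P [A unit]]]]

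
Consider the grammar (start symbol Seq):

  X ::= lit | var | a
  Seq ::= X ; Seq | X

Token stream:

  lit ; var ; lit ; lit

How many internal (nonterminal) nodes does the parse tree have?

[Seq [X lit] ; [Seq [X var] ; [Seq [X lit] ; [Seq [X lit]]]]]

8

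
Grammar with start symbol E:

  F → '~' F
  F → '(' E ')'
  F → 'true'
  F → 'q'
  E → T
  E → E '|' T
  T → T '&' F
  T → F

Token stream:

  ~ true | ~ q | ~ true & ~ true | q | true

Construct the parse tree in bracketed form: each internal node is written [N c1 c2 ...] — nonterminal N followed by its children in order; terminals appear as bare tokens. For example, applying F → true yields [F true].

[E [E [E [E [E [T [F ~ [F true]]]] | [T [F ~ [F q]]]] | [T [T [F ~ [F true]]] & [F ~ [F true]]]] | [T [F q]]] | [T [F true]]]

E
E | T
E | T | T
E | T | T | T
E | T | T | T | T
T | T | T | T | T
F | T | T | T | T
~ F | T | T | T | T
~ true | T | T | T | T
~ true | F | T | T | T
~ true | ~ F | T | T | T
~ true | ~ q | T | T | T
~ true | ~ q | T & F | T | T
~ true | ~ q | F & F | T | T
~ true | ~ q | ~ F & F | T | T
~ true | ~ q | ~ true & F | T | T
~ true | ~ q | ~ true & ~ F | T | T
~ true | ~ q | ~ true & ~ true | T | T
~ true | ~ q | ~ true & ~ true | F | T
~ true | ~ q | ~ true & ~ true | q | T
~ true | ~ q | ~ true & ~ true | q | F
~ true | ~ q | ~ true & ~ true | q | true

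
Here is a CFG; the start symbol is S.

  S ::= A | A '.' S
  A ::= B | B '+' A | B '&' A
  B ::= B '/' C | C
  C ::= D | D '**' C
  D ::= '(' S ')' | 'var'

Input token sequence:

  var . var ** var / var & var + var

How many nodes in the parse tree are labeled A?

[S [A [B [C [D var]]]] . [S [A [B [B [C [D var] ** [C [D var]]]] / [C [D var]]] & [A [B [C [D var]]] + [A [B [C [D var]]]]]]]]

4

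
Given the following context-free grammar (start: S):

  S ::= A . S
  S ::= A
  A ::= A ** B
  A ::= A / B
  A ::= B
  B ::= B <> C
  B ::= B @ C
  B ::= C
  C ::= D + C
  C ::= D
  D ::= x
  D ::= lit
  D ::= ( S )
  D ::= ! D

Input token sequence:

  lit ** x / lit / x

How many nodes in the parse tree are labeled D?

4

[S [A [A [A [A [B [C [D lit]]]] ** [B [C [D x]]]] / [B [C [D lit]]]] / [B [C [D x]]]]]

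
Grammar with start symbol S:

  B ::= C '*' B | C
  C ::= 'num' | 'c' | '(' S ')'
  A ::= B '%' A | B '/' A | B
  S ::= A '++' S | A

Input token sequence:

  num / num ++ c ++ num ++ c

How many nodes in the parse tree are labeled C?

5

[S [A [B [C num]] / [A [B [C num]]]] ++ [S [A [B [C c]]] ++ [S [A [B [C num]]] ++ [S [A [B [C c]]]]]]]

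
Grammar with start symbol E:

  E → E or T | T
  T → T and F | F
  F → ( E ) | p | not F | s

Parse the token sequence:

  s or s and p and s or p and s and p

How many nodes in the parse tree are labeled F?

[E [E [E [T [F s]]] or [T [T [T [F s]] and [F p]] and [F s]]] or [T [T [T [F p]] and [F s]] and [F p]]]

7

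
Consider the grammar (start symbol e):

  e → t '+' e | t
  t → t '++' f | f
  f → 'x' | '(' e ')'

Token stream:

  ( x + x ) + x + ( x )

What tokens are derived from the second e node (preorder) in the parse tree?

[e [t [f ( [e [t [f x]] + [e [t [f x]]]] )]] + [e [t [f x]] + [e [t [f ( [e [t [f x]]] )]]]]]

x + x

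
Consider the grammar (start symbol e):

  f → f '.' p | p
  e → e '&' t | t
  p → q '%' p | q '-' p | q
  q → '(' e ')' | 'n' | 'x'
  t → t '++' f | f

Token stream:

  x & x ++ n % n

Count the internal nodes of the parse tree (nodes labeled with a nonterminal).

[e [e [t [f [p [q x]]]]] & [t [t [f [p [q x]]]] ++ [f [p [q n] % [p [q n]]]]]]

16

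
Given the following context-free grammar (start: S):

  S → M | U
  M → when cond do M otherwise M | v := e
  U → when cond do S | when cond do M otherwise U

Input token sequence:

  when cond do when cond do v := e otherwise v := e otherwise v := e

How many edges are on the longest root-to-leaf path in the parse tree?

[S [M when cond do [M when cond do [M v := e] otherwise [M v := e]] otherwise [M v := e]]]

4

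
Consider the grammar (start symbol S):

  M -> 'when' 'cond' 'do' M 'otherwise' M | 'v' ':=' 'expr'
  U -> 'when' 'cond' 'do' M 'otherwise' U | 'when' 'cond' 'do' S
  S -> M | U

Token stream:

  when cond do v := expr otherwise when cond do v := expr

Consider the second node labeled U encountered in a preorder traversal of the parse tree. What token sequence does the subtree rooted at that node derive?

[S [U when cond do [M v := expr] otherwise [U when cond do [S [M v := expr]]]]]

when cond do v := expr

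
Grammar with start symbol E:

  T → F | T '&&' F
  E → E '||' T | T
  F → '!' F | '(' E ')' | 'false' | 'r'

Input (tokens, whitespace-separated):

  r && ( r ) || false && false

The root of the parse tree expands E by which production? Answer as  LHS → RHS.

[E [E [T [T [F r]] && [F ( [E [T [F r]]] )]]] || [T [T [F false]] && [F false]]]

E → E '||' T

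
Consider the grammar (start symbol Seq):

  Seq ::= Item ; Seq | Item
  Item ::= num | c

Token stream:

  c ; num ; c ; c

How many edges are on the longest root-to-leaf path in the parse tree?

[Seq [Item c] ; [Seq [Item num] ; [Seq [Item c] ; [Seq [Item c]]]]]

5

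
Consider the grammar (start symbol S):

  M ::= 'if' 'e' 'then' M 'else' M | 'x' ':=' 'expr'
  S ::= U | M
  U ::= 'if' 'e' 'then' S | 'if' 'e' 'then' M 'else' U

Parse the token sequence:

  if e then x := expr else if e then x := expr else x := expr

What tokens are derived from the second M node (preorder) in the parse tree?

x := expr

[S [M if e then [M x := expr] else [M if e then [M x := expr] else [M x := expr]]]]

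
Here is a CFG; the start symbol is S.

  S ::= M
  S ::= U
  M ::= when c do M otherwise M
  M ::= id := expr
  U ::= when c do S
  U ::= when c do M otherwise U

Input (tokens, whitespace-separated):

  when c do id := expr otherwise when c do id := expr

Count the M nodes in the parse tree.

[S [U when c do [M id := expr] otherwise [U when c do [S [M id := expr]]]]]

2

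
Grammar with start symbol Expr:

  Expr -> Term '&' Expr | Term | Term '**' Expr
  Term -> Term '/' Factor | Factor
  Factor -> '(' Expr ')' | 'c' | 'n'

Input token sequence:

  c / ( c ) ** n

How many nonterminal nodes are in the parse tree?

[Expr [Term [Term [Factor c]] / [Factor ( [Expr [Term [Factor c]]] )]] ** [Expr [Term [Factor n]]]]

11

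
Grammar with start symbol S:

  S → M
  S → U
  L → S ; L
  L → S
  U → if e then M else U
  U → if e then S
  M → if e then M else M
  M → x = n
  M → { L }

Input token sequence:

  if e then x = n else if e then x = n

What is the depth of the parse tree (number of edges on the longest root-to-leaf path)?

[S [U if e then [M x = n] else [U if e then [S [M x = n]]]]]

5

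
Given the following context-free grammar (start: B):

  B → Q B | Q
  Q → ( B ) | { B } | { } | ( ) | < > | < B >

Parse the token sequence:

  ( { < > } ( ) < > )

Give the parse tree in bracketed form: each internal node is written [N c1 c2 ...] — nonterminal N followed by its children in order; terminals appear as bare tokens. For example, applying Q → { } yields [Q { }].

B
Q
( B )
( Q B )
( { B } B )
( { Q } B )
( { < > } B )
( { < > } Q B )
( { < > } ( ) B )
( { < > } ( ) Q )
( { < > } ( ) < > )

[B [Q ( [B [Q { [B [Q < >]] }] [B [Q ( )] [B [Q < >]]]] )]]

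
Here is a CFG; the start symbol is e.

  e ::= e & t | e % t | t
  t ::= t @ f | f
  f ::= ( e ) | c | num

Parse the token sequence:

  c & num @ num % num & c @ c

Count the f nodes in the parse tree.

6

[e [e [e [e [t [f c]]] & [t [t [f num]] @ [f num]]] % [t [f num]]] & [t [t [f c]] @ [f c]]]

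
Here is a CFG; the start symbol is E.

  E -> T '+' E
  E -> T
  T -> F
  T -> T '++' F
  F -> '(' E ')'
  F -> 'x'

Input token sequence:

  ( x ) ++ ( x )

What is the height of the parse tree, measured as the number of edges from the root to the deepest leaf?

[E [T [T [F ( [E [T [F x]]] )]] ++ [F ( [E [T [F x]]] )]]]

7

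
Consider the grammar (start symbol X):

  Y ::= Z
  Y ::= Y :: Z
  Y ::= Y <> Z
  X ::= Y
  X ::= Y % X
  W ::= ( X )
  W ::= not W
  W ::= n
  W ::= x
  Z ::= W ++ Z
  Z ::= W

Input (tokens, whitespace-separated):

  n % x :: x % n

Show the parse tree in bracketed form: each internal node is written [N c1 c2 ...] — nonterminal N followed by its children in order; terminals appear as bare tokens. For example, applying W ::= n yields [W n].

X
Y % X
Z % X
W % X
n % X
n % Y % X
n % Y :: Z % X
n % Z :: Z % X
n % W :: Z % X
n % x :: Z % X
n % x :: W % X
n % x :: x % X
n % x :: x % Y
n % x :: x % Z
n % x :: x % W
n % x :: x % n

[X [Y [Z [W n]]] % [X [Y [Y [Z [W x]]] :: [Z [W x]]] % [X [Y [Z [W n]]]]]]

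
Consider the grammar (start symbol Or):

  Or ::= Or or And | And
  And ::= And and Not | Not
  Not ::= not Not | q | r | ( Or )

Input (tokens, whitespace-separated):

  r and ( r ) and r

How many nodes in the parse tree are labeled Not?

4

[Or [And [And [And [Not r]] and [Not ( [Or [And [Not r]]] )]] and [Not r]]]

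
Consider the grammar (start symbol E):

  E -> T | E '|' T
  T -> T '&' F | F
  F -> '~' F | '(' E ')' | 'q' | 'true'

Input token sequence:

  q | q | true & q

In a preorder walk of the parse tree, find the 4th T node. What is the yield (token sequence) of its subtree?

[E [E [E [T [F q]]] | [T [F q]]] | [T [T [F true]] & [F q]]]

true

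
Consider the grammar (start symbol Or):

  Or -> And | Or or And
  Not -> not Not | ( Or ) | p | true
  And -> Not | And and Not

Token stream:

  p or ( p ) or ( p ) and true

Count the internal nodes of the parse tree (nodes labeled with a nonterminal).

17

[Or [Or [Or [And [Not p]]] or [And [Not ( [Or [And [Not p]]] )]]] or [And [And [Not ( [Or [And [Not p]]] )]] and [Not true]]]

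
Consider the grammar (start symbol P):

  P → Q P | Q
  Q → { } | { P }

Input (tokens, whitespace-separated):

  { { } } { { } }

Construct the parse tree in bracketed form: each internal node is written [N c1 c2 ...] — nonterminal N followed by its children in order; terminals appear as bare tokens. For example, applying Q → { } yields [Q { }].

P
Q P
{ P } P
{ Q } P
{ { } } P
{ { } } Q
{ { } } { P }
{ { } } { Q }
{ { } } { { } }

[P [Q { [P [Q { }]] }] [P [Q { [P [Q { }]] }]]]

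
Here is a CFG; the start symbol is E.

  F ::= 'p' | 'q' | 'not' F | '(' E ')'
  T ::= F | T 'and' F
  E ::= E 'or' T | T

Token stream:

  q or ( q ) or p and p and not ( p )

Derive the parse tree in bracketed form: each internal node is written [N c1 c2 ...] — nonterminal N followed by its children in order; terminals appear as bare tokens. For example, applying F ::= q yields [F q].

E
E or T
E or T or T
T or T or T
F or T or T
q or T or T
q or F or T
q or ( E ) or T
q or ( T ) or T
q or ( F ) or T
q or ( q ) or T
q or ( q ) or T and F
q or ( q ) or T and F and F
q or ( q ) or F and F and F
q or ( q ) or p and F and F
q or ( q ) or p and p and F
q or ( q ) or p and p and not F
q or ( q ) or p and p and not ( E )
q or ( q ) or p and p and not ( T )
q or ( q ) or p and p and not ( F )
q or ( q ) or p and p and not ( p )

[E [E [E [T [F q]]] or [T [F ( [E [T [F q]]] )]]] or [T [T [T [F p]] and [F p]] and [F not [F ( [E [T [F p]]] )]]]]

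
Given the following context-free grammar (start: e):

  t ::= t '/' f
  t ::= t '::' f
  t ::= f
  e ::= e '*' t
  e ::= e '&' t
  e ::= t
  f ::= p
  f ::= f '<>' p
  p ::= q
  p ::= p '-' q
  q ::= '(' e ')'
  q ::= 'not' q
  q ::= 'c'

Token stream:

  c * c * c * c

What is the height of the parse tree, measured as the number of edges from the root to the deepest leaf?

8

[e [e [e [e [t [f [p [q c]]]]] * [t [f [p [q c]]]]] * [t [f [p [q c]]]]] * [t [f [p [q c]]]]]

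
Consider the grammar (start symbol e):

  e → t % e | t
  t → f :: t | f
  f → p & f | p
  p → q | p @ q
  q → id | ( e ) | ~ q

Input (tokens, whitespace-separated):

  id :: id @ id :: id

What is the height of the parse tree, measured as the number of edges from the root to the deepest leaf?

[e [t [f [p [q id]]] :: [t [f [p [p [q id]] @ [q id]]] :: [t [f [p [q id]]]]]]]

7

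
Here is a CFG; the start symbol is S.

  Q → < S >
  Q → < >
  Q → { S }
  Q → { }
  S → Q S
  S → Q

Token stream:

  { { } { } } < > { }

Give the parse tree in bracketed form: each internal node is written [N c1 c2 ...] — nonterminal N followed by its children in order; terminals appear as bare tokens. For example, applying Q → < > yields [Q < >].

S
Q S
{ S } S
{ Q S } S
{ { } S } S
{ { } Q } S
{ { } { } } S
{ { } { } } Q S
{ { } { } } < > S
{ { } { } } < > Q
{ { } { } } < > { }

[S [Q { [S [Q { }] [S [Q { }]]] }] [S [Q < >] [S [Q { }]]]]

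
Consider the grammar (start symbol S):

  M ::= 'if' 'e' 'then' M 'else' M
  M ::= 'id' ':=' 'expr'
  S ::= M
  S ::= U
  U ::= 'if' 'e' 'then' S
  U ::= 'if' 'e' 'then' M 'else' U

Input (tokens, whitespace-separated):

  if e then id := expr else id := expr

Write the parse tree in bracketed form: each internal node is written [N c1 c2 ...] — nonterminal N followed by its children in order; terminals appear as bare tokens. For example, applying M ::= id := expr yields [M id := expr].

S
M
if e then M else M
if e then id := expr else M
if e then id := expr else id := expr

[S [M if e then [M id := expr] else [M id := expr]]]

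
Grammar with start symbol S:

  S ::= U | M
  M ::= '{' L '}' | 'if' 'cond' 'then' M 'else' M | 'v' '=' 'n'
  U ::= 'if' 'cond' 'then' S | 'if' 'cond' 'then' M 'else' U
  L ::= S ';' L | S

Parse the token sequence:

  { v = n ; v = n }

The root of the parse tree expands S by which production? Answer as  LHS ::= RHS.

S ::= M

[S [M { [L [S [M v = n]] ; [L [S [M v = n]]]] }]]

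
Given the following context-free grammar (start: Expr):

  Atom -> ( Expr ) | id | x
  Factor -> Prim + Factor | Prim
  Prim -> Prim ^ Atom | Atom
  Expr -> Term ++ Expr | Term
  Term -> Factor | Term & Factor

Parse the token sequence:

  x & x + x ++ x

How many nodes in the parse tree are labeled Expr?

[Expr [Term [Term [Factor [Prim [Atom x]]]] & [Factor [Prim [Atom x]] + [Factor [Prim [Atom x]]]]] ++ [Expr [Term [Factor [Prim [Atom x]]]]]]

2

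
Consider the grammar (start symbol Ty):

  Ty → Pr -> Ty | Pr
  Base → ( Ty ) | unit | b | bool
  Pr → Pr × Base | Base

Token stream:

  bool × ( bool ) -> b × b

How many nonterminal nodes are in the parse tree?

[Ty [Pr [Pr [Base bool]] × [Base ( [Ty [Pr [Base bool]]] )]] -> [Ty [Pr [Pr [Base b]] × [Base b]]]]

13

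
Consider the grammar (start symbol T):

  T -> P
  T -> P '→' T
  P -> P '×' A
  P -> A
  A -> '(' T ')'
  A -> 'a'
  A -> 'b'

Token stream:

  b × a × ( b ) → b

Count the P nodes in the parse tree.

[T [P [P [P [A b]] × [A a]] × [A ( [T [P [A b]]] )]] → [T [P [A b]]]]

5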